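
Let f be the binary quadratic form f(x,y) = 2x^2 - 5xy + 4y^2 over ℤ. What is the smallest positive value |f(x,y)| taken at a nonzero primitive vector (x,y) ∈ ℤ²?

translate: b→-1 (≡-5 mod 4), so (2,-5,4)→(2,-1,1)
flip: (2,-1,1)→(1,1,2)
reduced (well bottom): (1,1,2) with a≤c, −a<b≤a
well minimum = a = 1

1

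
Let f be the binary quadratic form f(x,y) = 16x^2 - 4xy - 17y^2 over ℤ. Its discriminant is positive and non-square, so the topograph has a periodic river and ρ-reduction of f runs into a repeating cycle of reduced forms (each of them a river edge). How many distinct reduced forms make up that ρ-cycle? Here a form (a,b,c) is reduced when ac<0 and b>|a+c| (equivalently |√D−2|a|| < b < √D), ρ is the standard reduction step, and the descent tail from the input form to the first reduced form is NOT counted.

D = 1104, ⌊√D⌋ = 33
descent: ρ → (-17,4,16)  [lands on river]
river: ρ → (16,28,-5)
river: ρ → (-5,32,4)
river: ρ → (4,32,-5)
river: ρ → (-5,28,16)
river: ρ → (16,4,-17)
river: ρ → (-17,30,3)
river: ρ → (3,30,-17)
ρ-cycle length = 8 (tail of 1 descent step not counted)

8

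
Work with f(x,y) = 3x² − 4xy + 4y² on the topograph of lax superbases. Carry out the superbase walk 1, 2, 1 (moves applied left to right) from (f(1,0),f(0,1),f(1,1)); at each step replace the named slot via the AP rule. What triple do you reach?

start (3,4,3) = (f(1,0),f(0,1),f(1,1))
replace slot 1: 2·(4+3) − 3 = 11 → (11,4,3)
replace slot 2: 2·(11+3) − 4 = 24 → (11,24,3)
replace slot 1: 2·(24+3) − 11 = 43 → (43,24,3)

43,24,3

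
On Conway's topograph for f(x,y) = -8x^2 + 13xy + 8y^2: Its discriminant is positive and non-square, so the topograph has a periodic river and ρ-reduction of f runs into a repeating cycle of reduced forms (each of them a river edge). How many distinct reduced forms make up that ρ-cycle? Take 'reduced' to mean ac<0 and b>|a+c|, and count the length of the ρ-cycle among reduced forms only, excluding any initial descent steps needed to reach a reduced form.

D = 425, ⌊√D⌋ = 20
river: ρ → (8,19,-2)
river: ρ → (-2,17,17)
river: ρ → (17,17,-2)
river: ρ → (-2,19,8)
river: ρ → (8,13,-8)
river: ρ → (-8,19,2)
river: ρ → (2,17,-17)
river: ρ → (-17,17,2)
river: ρ → (2,19,-8)
river: ρ → (-8,13,8)
ρ-cycle length = 10 (tail of 0 descent steps not counted)

10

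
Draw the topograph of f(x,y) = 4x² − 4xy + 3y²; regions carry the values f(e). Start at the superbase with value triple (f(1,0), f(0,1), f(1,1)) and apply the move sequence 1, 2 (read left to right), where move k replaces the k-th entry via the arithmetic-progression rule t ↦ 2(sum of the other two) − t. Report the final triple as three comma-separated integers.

start (4,3,3) = (f(1,0),f(0,1),f(1,1))
replace slot 1: 2·(3+3) − 4 = 8 → (8,3,3)
replace slot 2: 2·(8+3) − 3 = 19 → (8,19,3)

8,19,3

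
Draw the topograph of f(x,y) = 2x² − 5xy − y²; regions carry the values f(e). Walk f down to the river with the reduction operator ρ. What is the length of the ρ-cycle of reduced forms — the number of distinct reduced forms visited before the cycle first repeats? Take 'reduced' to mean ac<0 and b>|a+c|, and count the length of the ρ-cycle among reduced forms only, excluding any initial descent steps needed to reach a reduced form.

D = 33, ⌊√D⌋ = 5
descent: ρ → (-1,5,2)  [lands on river]
river: ρ → (2,3,-3)
river: ρ → (-3,3,2)
river: ρ → (2,5,-1)
ρ-cycle length = 4 (tail of 1 descent step not counted)

4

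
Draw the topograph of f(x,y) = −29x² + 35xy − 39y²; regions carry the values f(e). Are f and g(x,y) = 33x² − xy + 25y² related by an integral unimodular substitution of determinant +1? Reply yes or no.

D₁ = -3299, D₂ = -3299
f is negative-definite; reduce −f:
−f: translate: b→23 (≡-35 mod 58), so (29,-35,39)→(29,23,33)
−f: reduced (well bottom): (29,23,33) with a≤c, −a<b≤a
flip sign back: reduced form of f is (-29,-23,-33)
g: flip: (33,-1,25)→(25,1,33)
g: reduced (well bottom): (25,1,33) with a≤c, −a<b≤a
reduced forms (-29, -23, -33) vs (25, 1, 33) ⇒ inequivalent

no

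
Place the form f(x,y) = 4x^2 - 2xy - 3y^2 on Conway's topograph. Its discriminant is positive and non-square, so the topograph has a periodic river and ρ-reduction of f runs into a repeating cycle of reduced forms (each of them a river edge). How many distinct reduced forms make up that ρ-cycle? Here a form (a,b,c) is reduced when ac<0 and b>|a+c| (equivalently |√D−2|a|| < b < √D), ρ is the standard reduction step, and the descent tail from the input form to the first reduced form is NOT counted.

D = 52, ⌊√D⌋ = 7
descent: ρ → (-3,2,4)  [lands on river]
river: ρ → (4,6,-1)
river: ρ → (-1,6,4)
river: ρ → (4,2,-3)
river: ρ → (-3,4,3)
river: ρ → (3,2,-4)
river: ρ → (-4,6,1)
river: ρ → (1,6,-4)
river: ρ → (-4,2,3)
river: ρ → (3,4,-3)
ρ-cycle length = 10 (tail of 1 descent step not counted)

10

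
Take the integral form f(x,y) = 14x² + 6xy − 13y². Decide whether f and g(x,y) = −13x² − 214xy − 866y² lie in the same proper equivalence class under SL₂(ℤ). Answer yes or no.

D₁ = 764, D₂ = 764
river cycle of f (length 16): (-13, 20, 7), (7, 22, -10), (-10, 18, 11), (11, 26, -2), (-2, 26, 11), (11, 18, -10), (-10, 22, 7), (7, 20, -13), (-13, 6, 14), (14, 22, -5), … (6 more)
river cycle of g (length 16): (-13, 20, 7), (7, 22, -10), (-10, 18, 11), (11, 26, -2), (-2, 26, 11), (11, 18, -10), (-10, 22, 7), (7, 20, -13), (-13, 6, 14), (14, 22, -5), … (6 more)
cycles coincide ⇒ equivalent

yes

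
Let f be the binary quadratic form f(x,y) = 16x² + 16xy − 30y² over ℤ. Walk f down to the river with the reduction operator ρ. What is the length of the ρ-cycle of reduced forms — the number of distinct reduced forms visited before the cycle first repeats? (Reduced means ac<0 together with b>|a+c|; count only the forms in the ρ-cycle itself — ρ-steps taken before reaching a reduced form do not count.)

D = 2176, ⌊√D⌋ = 46
river: ρ → (-30,44,2)
river: ρ → (2,44,-30)
river: ρ → (-30,16,16)
river: ρ → (16,16,-30)
ρ-cycle length = 4 (tail of 0 descent steps not counted)

4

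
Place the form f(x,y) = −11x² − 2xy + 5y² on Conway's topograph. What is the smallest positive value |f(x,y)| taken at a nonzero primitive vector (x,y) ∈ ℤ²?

descent: ρ → (5,12,-4)  [lands on river]
river: ρ → (-4,12,5)
river: ρ → (5,8,-8)
river: ρ → (-8,8,5)
closes: descent 1, river 4
min |a| on river = 4

4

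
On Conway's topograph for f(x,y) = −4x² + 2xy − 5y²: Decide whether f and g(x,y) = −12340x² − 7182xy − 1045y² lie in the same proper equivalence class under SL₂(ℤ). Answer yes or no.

D₁ = -76, D₂ = -76
f is negative-definite; reduce −f:
−f: reduced (well bottom): (4,-2,5) with a≤c, −a<b≤a
flip sign back: reduced form of f is (-4,2,-5)
g is negative-definite; reduce −g:
−g: flip: (12340,7182,1045)→(1045,-7182,12340)
−g: translate: b→-912 (≡-7182 mod 2090), so (1045,-7182,12340)→(1045,-912,199)
−g: flip: (1045,-912,199)→(199,912,1045)
−g: translate: b→116 (≡912 mod 398), so (199,912,1045)→(199,116,17)
−g: flip: (199,116,17)→(17,-116,199)
−g: translate: b→-14 (≡-116 mod 34), so (17,-116,199)→(17,-14,4)
−g: flip: (17,-14,4)→(4,14,17)
−g: translate: b→-2 (≡14 mod 8), so (4,14,17)→(4,-2,5)
−g: reduced (well bottom): (4,-2,5) with a≤c, −a<b≤a
flip sign back: reduced form of g is (-4,2,-5)
reduced forms (-4, 2, -5) vs (-4, 2, -5) ⇒ equivalent

yes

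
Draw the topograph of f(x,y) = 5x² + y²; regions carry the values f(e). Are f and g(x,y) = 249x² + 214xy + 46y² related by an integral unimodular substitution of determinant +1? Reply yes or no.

D₁ = -20, D₂ = -20
f: flip: (5,0,1)→(1,0,5)
f: reduced (well bottom): (1,0,5) with a≤c, −a<b≤a
g: flip: (249,214,46)→(46,-214,249)
g: translate: b→-30 (≡-214 mod 92), so (46,-214,249)→(46,-30,5)
g: flip: (46,-30,5)→(5,30,46)
g: translate: b→0 (≡30 mod 10), so (5,30,46)→(5,0,1)
g: flip: (5,0,1)→(1,0,5)
g: reduced (well bottom): (1,0,5) with a≤c, −a<b≤a
reduced forms (1, 0, 5) vs (1, 0, 5) ⇒ equivalent

yes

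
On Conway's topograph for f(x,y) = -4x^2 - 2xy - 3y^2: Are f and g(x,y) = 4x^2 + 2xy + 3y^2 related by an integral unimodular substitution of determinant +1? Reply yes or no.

D₁ = -44, D₂ = -44
f is negative-definite; reduce −f:
−f: flip: (4,2,3)→(3,-2,4)
−f: reduced (well bottom): (3,-2,4) with a≤c, −a<b≤a
flip sign back: reduced form of f is (-3,2,-4)
g: flip: (4,2,3)→(3,-2,4)
g: reduced (well bottom): (3,-2,4) with a≤c, −a<b≤a
reduced forms (-3, 2, -4) vs (3, -2, 4) ⇒ inequivalent

no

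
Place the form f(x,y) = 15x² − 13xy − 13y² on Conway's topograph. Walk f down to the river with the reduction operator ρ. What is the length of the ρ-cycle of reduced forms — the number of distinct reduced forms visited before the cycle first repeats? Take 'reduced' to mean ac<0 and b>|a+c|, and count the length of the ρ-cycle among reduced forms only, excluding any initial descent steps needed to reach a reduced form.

D = 949, ⌊√D⌋ = 30
descent: ρ → (-13,13,15)  [lands on river]
river: ρ → (15,17,-11)
river: ρ → (-11,27,5)
river: ρ → (5,23,-21)
river: ρ → (-21,19,7)
river: ρ → (7,23,-15)
river: ρ → (-15,7,15)
river: ρ → (15,23,-7)
river: ρ → (-7,19,21)
river: ρ → (21,23,-5)
river: ρ → (-5,27,11)
river: ρ → (11,17,-15)
river: ρ → (-15,13,13)
river: ρ → (13,13,-15)
river: ρ → (-15,17,11)
river: ρ → (11,27,-5)
river: ρ → (-5,23,21)
river: ρ → (21,19,-7)
river: ρ → (-7,23,15)
river: ρ → (15,7,-15)
river: ρ → (-15,23,7)
river: ρ → (7,19,-21)
river: ρ → (-21,23,5)
river: ρ → (5,27,-11)
river: ρ → (-11,17,15)
river: ρ → (15,13,-13)
ρ-cycle length = 26 (tail of 1 descent step not counted)

26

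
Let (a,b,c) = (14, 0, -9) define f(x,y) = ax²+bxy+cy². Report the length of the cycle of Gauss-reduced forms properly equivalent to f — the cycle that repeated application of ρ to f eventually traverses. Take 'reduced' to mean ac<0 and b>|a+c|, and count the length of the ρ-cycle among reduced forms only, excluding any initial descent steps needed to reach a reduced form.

D = 504, ⌊√D⌋ = 22
descent: ρ → (-9,18,5)  [lands on river]
river: ρ → (5,22,-1)
river: ρ → (-1,22,5)
river: ρ → (5,18,-9)
ρ-cycle length = 4 (tail of 1 descent step not counted)

4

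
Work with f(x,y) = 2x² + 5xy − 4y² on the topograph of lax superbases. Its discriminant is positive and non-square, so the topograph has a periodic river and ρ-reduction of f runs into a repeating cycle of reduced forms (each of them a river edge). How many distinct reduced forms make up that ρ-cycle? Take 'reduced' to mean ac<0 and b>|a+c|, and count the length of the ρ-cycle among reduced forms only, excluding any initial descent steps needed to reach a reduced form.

D = 57, ⌊√D⌋ = 7
river: ρ → (-4,3,3)
river: ρ → (3,3,-4)
river: ρ → (-4,5,2)
river: ρ → (2,7,-1)
river: ρ → (-1,7,2)
river: ρ → (2,5,-4)
ρ-cycle length = 6 (tail of 0 descent steps not counted)

6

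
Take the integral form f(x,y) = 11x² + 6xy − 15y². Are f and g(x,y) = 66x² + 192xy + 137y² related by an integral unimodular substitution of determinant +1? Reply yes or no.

D₁ = 696, D₂ = 696
river cycle of f (length 8): (-15, 24, 2), (2, 24, -15), (-15, 6, 11), (11, 16, -10), (-10, 24, 3), (3, 24, -10), (-10, 16, 11), (11, 6, -15)
river cycle of g (length 8): (11, 6, -15), (-15, 24, 2), (2, 24, -15), (-15, 6, 11), (11, 16, -10), (-10, 24, 3), (3, 24, -10), (-10, 16, 11)
cycles coincide ⇒ equivalent

yes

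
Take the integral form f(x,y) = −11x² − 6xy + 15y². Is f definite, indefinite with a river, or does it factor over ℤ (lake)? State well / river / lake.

D = b²−4ac = (-6)² − 4·(-11)·15 = 696
D > 0 non-square ⇒ indefinite ⇒ periodic river

river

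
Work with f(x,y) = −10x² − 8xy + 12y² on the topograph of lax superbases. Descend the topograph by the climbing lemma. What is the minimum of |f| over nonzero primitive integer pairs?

descent: ρ → (12,8,-10)  [lands on river]
river: ρ → (-10,12,10)
river: ρ → (10,8,-12)
river: ρ → (-12,16,6)
river: ρ → (6,20,-6)
river: ρ → (-6,16,12)
closes: descent 1, river 6
min |a| on river = 6

6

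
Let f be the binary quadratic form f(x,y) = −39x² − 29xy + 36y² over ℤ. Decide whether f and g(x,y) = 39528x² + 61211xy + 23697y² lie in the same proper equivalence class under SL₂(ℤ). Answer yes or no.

D₁ = 6457, D₂ = 6457
river cycle of f (length 82): (36, 29, -39), (-39, 49, 26), (26, 55, -33), (-33, 77, 4), (4, 75, -52), (-52, 29, 27), (27, 79, -2), (-2, 77, 66), (66, 55, -13), (-13, 75, 16), … (72 more)
river cycle of g (length 82): (36, 29, -39), (-39, 49, 26), (26, 55, -33), (-33, 77, 4), (4, 75, -52), (-52, 29, 27), (27, 79, -2), (-2, 77, 66), (66, 55, -13), (-13, 75, 16), … (72 more)
cycles coincide ⇒ equivalent

yes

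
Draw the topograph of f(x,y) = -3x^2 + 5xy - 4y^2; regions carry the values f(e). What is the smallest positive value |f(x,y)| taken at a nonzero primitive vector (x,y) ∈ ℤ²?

translate: b→1 (≡-5 mod 6), so (3,-5,4)→(3,1,2)
flip: (3,1,2)→(2,-1,3)
reduced (well bottom): (2,-1,3) with a≤c, −a<b≤a
well minimum |f| = |-2| = 2 (negative-definite)

2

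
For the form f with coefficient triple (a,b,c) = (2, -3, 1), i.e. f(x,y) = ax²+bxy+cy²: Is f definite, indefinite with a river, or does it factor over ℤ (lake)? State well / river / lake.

D = b²−4ac = (-3)² − 4·2·1 = 1
D = 1² is a perfect square ⇒ form factors over ℤ ⇒ lakes

lake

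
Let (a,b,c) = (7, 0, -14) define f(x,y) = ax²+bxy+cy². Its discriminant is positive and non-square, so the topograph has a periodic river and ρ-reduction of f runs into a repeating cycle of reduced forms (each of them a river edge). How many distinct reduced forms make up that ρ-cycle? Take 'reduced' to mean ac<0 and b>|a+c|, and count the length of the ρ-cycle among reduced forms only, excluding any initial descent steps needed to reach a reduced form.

D = 392, ⌊√D⌋ = 19
descent: ρ → (-14,0,7)
descent: ρ → (7,14,-7)  [lands on river]
river: ρ → (-7,14,7)
ρ-cycle length = 2 (tail of 2 descent steps not counted)

2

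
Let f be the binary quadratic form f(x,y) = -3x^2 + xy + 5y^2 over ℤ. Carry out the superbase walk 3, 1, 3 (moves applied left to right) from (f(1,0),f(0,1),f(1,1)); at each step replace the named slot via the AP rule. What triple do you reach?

start (-3,5,3) = (f(1,0),f(0,1),f(1,1))
replace slot 3: 2·((-3)+5) − 3 = 1 → (-3,5,1)
replace slot 1: 2·(5+1) − (-3) = 15 → (15,5,1)
replace slot 3: 2·(15+5) − 1 = 39 → (15,5,39)

15,5,39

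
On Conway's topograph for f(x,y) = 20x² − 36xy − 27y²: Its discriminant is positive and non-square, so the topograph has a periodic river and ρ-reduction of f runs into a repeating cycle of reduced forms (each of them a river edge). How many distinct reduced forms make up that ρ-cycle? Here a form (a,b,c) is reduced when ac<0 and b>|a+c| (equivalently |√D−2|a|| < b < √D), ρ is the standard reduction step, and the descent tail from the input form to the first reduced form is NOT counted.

D = 3456, ⌊√D⌋ = 58
descent: ρ → (-27,36,20)  [lands on river]
river: ρ → (20,44,-19)
river: ρ → (-19,32,32)
river: ρ → (32,32,-19)
river: ρ → (-19,44,20)
river: ρ → (20,36,-27)
river: ρ → (-27,18,29)
river: ρ → (29,40,-16)
river: ρ → (-16,56,5)
river: ρ → (5,54,-27)
river: ρ → (-27,54,5)
river: ρ → (5,56,-16)
river: ρ → (-16,40,29)
river: ρ → (29,18,-27)
ρ-cycle length = 14 (tail of 1 descent step not counted)

14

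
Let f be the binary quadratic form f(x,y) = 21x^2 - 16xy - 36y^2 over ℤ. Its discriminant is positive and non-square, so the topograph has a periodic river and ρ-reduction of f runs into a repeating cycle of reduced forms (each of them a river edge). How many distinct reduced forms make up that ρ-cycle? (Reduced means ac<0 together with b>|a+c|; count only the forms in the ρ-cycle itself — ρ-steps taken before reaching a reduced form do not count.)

D = 3280, ⌊√D⌋ = 57
descent: ρ → (-36,16,21)  [lands on river]
river: ρ → (21,26,-31)
river: ρ → (-31,36,16)
river: ρ → (16,28,-39)
river: ρ → (-39,50,5)
river: ρ → (5,50,-39)
river: ρ → (-39,28,16)
river: ρ → (16,36,-31)
river: ρ → (-31,26,21)
river: ρ → (21,16,-36)
river: ρ → (-36,56,1)
river: ρ → (1,56,-36)
ρ-cycle length = 12 (tail of 1 descent step not counted)

12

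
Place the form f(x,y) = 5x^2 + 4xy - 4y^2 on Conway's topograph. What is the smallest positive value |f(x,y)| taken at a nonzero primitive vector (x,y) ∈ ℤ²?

river: ρ → (-4,4,5)
river: ρ → (5,6,-3)
river: ρ → (-3,6,5)
river: ρ → (5,4,-4)
closes: descent 0, river 4
min |a| on river = 3

3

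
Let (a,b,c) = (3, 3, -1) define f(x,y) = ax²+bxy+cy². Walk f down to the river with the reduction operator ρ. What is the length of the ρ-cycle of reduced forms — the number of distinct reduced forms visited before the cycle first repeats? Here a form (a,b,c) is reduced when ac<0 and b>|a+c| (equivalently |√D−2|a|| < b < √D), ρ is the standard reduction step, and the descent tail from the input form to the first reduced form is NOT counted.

D = 21, ⌊√D⌋ = 4
river: ρ → (-1,3,3)
river: ρ → (3,3,-1)
ρ-cycle length = 2 (tail of 0 descent steps not counted)

2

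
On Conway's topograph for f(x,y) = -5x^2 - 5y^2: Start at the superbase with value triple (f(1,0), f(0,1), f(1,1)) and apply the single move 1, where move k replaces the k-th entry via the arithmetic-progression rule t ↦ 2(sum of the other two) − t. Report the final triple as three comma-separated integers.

start (-5,-5,-10) = (f(1,0),f(0,1),f(1,1))
replace slot 1: 2·((-5)+(-10)) − (-5) = -25 → (-25,-5,-10)

-25,-5,-10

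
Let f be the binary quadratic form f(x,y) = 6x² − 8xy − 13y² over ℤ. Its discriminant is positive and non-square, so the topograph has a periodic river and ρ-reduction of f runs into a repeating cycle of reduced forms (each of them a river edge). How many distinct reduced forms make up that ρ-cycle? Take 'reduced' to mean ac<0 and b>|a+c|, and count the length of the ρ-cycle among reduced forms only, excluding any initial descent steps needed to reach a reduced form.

D = 376, ⌊√D⌋ = 19
descent: ρ → (-13,8,6)  [lands on river]
river: ρ → (6,16,-5)
river: ρ → (-5,14,9)
river: ρ → (9,4,-10)
river: ρ → (-10,16,3)
river: ρ → (3,14,-15)
river: ρ → (-15,16,2)
river: ρ → (2,16,-15)
river: ρ → (-15,14,3)
river: ρ → (3,16,-10)
river: ρ → (-10,4,9)
river: ρ → (9,14,-5)
river: ρ → (-5,16,6)
river: ρ → (6,8,-13)
river: ρ → (-13,18,1)
river: ρ → (1,18,-13)
ρ-cycle length = 16 (tail of 1 descent step not counted)

16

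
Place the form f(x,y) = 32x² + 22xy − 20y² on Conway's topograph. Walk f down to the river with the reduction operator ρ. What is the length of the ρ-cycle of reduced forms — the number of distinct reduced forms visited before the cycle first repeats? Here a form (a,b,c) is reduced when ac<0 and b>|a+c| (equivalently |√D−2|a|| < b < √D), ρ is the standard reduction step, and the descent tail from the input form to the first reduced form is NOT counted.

D = 3044, ⌊√D⌋ = 55
river: ρ → (-20,18,34)
river: ρ → (34,50,-4)
river: ρ → (-4,54,8)
river: ρ → (8,42,-40)
river: ρ → (-40,38,10)
river: ρ → (10,42,-32)
river: ρ → (-32,22,20)
river: ρ → (20,18,-34)
river: ρ → (-34,50,4)
river: ρ → (4,54,-8)
river: ρ → (-8,42,40)
river: ρ → (40,38,-10)
river: ρ → (-10,42,32)
river: ρ → (32,22,-20)
ρ-cycle length = 14 (tail of 0 descent steps not counted)

14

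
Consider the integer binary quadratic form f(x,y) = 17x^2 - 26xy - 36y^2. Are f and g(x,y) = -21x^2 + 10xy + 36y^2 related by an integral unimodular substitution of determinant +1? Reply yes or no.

D₁ = 3124, D₂ = 3124
river cycle of f (length 18): (-36, 26, 17), (17, 42, -20), (-20, 38, 21), (21, 46, -12), (-12, 50, 13), (13, 54, -4), (-4, 50, 39), (39, 28, -15), (-15, 32, 35), (35, 38, -12), … (8 more)
river cycle of g (length 18): (-21, 52, 5), (5, 48, -41), (-41, 34, 12), (12, 38, -35), (-35, 32, 15), (15, 28, -39), (-39, 50, 4), (4, 54, -13), (-13, 50, 12), (12, 46, -21), … (8 more)
cycles differ ⇒ inequivalent

no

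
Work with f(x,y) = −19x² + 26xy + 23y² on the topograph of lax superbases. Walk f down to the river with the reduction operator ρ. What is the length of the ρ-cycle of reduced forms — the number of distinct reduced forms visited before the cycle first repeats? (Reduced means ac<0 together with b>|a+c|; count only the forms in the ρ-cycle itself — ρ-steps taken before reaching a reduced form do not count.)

D = 2424, ⌊√D⌋ = 49
river: ρ → (23,20,-22)
river: ρ → (-22,24,21)
river: ρ → (21,18,-25)
river: ρ → (-25,32,14)
river: ρ → (14,24,-33)
river: ρ → (-33,42,5)
river: ρ → (5,48,-6)
river: ρ → (-6,48,5)
river: ρ → (5,42,-33)
river: ρ → (-33,24,14)
river: ρ → (14,32,-25)
river: ρ → (-25,18,21)
river: ρ → (21,24,-22)
river: ρ → (-22,20,23)
river: ρ → (23,26,-19)
river: ρ → (-19,12,30)
river: ρ → (30,48,-1)
river: ρ → (-1,48,30)
river: ρ → (30,12,-19)
river: ρ → (-19,26,23)
ρ-cycle length = 20 (tail of 0 descent steps not counted)

20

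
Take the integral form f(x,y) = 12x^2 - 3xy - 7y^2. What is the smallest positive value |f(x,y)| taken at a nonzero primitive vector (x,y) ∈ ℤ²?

descent: ρ → (-7,17,2)  [lands on river]
river: ρ → (2,15,-15)
river: ρ → (-15,15,2)
river: ρ → (2,17,-7)
river: ρ → (-7,11,8)
river: ρ → (8,5,-10)
river: ρ → (-10,15,3)
river: ρ → (3,15,-10)
river: ρ → (-10,5,8)
river: ρ → (8,11,-7)
closes: descent 1, river 10
min |a| on river = 2

2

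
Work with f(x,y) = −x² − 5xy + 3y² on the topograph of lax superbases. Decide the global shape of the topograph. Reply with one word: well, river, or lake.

D = b²−4ac = (-5)² − 4·(-1)·3 = 37
D > 0 non-square ⇒ indefinite ⇒ periodic river

river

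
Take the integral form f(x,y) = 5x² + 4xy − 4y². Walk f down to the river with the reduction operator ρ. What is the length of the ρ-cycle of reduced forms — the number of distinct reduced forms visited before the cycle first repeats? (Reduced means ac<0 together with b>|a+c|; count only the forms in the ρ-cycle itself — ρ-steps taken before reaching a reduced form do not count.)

D = 96, ⌊√D⌋ = 9
river: ρ → (-4,4,5)
river: ρ → (5,6,-3)
river: ρ → (-3,6,5)
river: ρ → (5,4,-4)
ρ-cycle length = 4 (tail of 0 descent steps not counted)

4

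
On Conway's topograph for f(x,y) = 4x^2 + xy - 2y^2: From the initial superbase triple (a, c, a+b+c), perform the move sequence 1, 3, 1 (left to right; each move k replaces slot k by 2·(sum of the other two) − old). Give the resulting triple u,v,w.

start (4,-2,3) = (f(1,0),f(0,1),f(1,1))
replace slot 1: 2·((-2)+3) − 4 = -2 → (-2,-2,3)
replace slot 3: 2·((-2)+(-2)) − 3 = -11 → (-2,-2,-11)
replace slot 1: 2·((-2)+(-11)) − (-2) = -24 → (-24,-2,-11)

-24,-2,-11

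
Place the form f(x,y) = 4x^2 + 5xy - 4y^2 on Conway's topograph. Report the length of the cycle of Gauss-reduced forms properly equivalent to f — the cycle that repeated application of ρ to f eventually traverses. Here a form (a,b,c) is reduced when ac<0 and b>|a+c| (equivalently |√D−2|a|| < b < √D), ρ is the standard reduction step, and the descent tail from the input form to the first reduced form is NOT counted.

D = 89, ⌊√D⌋ = 9
river: ρ → (-4,3,5)
river: ρ → (5,7,-2)
river: ρ → (-2,9,1)
river: ρ → (1,9,-2)
river: ρ → (-2,7,5)
river: ρ → (5,3,-4)
river: ρ → (-4,5,4)
river: ρ → (4,3,-5)
river: ρ → (-5,7,2)
river: ρ → (2,9,-1)
river: ρ → (-1,9,2)
river: ρ → (2,7,-5)
river: ρ → (-5,3,4)
river: ρ → (4,5,-4)
ρ-cycle length = 14 (tail of 0 descent steps not counted)

14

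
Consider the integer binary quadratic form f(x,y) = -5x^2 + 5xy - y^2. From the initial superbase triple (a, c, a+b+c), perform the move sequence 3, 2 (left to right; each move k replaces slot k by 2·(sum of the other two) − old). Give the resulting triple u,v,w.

start (-5,-1,-1) = (f(1,0),f(0,1),f(1,1))
replace slot 3: 2·((-5)+(-1)) − (-1) = -11 → (-5,-1,-11)
replace slot 2: 2·((-5)+(-11)) − (-1) = -31 → (-5,-31,-11)

-5,-31,-11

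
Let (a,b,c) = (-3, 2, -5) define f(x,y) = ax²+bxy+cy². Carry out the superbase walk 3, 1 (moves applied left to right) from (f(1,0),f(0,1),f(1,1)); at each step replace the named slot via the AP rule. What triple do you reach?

start (-3,-5,-6) = (f(1,0),f(0,1),f(1,1))
replace slot 3: 2·((-3)+(-5)) − (-6) = -10 → (-3,-5,-10)
replace slot 1: 2·((-5)+(-10)) − (-3) = -27 → (-27,-5,-10)

-27,-5,-10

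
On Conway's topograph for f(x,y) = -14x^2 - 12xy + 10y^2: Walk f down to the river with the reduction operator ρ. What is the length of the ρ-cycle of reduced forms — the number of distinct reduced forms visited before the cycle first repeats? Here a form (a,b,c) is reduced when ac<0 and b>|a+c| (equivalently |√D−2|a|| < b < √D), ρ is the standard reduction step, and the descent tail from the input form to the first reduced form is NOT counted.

D = 704, ⌊√D⌋ = 26
descent: ρ → (10,12,-14)  [lands on river]
river: ρ → (-14,16,8)
river: ρ → (8,16,-14)
river: ρ → (-14,12,10)
river: ρ → (10,8,-16)
river: ρ → (-16,24,2)
river: ρ → (2,24,-16)
river: ρ → (-16,8,10)
ρ-cycle length = 8 (tail of 1 descent step not counted)

8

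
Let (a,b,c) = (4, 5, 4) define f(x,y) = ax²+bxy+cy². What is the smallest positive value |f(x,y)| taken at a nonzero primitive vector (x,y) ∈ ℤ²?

translate: b→-3 (≡5 mod 8), so (4,5,4)→(4,-3,3)
flip: (4,-3,3)→(3,3,4)
reduced (well bottom): (3,3,4) with a≤c, −a<b≤a
well minimum = a = 3

3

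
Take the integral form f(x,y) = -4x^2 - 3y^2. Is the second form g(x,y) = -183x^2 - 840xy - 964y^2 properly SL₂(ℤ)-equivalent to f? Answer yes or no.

D₁ = -48, D₂ = -48
f is negative-definite; reduce −f:
−f: flip: (4,0,3)→(3,0,4)
−f: reduced (well bottom): (3,0,4) with a≤c, −a<b≤a
flip sign back: reduced form of f is (-3,0,-4)
g is negative-definite; reduce −g:
−g: translate: b→108 (≡840 mod 366), so (183,840,964)→(183,108,16)
−g: flip: (183,108,16)→(16,-108,183)
−g: translate: b→-12 (≡-108 mod 32), so (16,-108,183)→(16,-12,3)
−g: flip: (16,-12,3)→(3,12,16)
−g: translate: b→0 (≡12 mod 6), so (3,12,16)→(3,0,4)
−g: reduced (well bottom): (3,0,4) with a≤c, −a<b≤a
flip sign back: reduced form of g is (-3,0,-4)
reduced forms (-3, 0, -4) vs (-3, 0, -4) ⇒ equivalent

yes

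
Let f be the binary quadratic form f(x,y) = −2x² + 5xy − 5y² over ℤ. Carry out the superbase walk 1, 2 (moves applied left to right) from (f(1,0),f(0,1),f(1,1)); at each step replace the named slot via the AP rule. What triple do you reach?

start (-2,-5,-2) = (f(1,0),f(0,1),f(1,1))
replace slot 1: 2·((-5)+(-2)) − (-2) = -12 → (-12,-5,-2)
replace slot 2: 2·((-12)+(-2)) − (-5) = -23 → (-12,-23,-2)

-12,-23,-2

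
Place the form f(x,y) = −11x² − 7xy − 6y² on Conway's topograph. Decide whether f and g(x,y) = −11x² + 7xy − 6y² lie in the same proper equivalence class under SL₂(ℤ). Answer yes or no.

D₁ = -215, D₂ = -215
f is negative-definite; reduce −f:
−f: flip: (11,7,6)→(6,-7,11)
−f: translate: b→5 (≡-7 mod 12), so (6,-7,11)→(6,5,10)
−f: reduced (well bottom): (6,5,10) with a≤c, −a<b≤a
flip sign back: reduced form of f is (-6,-5,-10)
g is negative-definite; reduce −g:
−g: flip: (11,-7,6)→(6,7,11)
−g: translate: b→-5 (≡7 mod 12), so (6,7,11)→(6,-5,10)
−g: reduced (well bottom): (6,-5,10) with a≤c, −a<b≤a
flip sign back: reduced form of g is (-6,5,-10)
reduced forms (-6, -5, -10) vs (-6, 5, -10) ⇒ inequivalent

no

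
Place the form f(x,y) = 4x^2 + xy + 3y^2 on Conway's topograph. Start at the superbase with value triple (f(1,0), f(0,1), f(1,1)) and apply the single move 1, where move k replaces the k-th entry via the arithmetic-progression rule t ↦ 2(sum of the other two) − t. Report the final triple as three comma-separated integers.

start (4,3,8) = (f(1,0),f(0,1),f(1,1))
replace slot 1: 2·(3+8) − 4 = 18 → (18,3,8)

18,3,8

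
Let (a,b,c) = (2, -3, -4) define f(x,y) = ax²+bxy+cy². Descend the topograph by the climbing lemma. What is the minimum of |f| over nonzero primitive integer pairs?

descent: ρ → (-4,3,2)  [lands on river]
river: ρ → (2,5,-2)
river: ρ → (-2,3,4)
river: ρ → (4,5,-1)
river: ρ → (-1,5,4)
river: ρ → (4,3,-2)
river: ρ → (-2,5,2)
river: ρ → (2,3,-4)
river: ρ → (-4,5,1)
river: ρ → (1,5,-4)
closes: descent 1, river 10
min |a| on river = 1

1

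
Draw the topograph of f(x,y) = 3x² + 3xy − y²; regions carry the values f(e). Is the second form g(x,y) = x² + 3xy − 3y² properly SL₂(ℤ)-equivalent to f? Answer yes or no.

D₁ = 21, D₂ = 21
river cycle of f (length 2): (-1, 3, 3), (3, 3, -1)
river cycle of g (length 2): (-3, 3, 1), (1, 3, -3)
cycles differ ⇒ inequivalent

no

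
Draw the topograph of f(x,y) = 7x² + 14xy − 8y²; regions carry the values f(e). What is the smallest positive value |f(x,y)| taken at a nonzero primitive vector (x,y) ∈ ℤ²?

river: ρ → (-8,18,3)
river: ρ → (3,18,-8)
river: ρ → (-8,14,7)
river: ρ → (7,14,-8)
closes: descent 0, river 4
min |a| on river = 3

3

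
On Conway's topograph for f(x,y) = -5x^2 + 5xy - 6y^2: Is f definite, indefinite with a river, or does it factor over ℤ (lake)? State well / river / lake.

D = b²−4ac = 5² − 4·(-5)·(-6) = -95
D < 0 ⇒ definite ⇒ every region one sign ⇒ single well

well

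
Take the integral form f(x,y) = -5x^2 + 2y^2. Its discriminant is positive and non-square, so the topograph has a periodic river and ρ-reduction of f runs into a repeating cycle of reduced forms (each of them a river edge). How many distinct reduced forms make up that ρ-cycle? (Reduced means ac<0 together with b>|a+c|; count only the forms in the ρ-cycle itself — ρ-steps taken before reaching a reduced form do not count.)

D = 40, ⌊√D⌋ = 6
descent: ρ → (2,4,-3)  [lands on river]
river: ρ → (-3,2,3)
river: ρ → (3,4,-2)
river: ρ → (-2,4,3)
river: ρ → (3,2,-3)
river: ρ → (-3,4,2)
ρ-cycle length = 6 (tail of 1 descent step not counted)

6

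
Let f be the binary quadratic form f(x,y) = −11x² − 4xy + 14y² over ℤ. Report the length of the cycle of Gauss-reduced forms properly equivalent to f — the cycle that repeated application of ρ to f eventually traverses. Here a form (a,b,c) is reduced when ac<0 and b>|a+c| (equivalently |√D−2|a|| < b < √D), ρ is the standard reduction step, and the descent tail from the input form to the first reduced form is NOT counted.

D = 632, ⌊√D⌋ = 25
descent: ρ → (14,4,-11)  [lands on river]
river: ρ → (-11,18,7)
river: ρ → (7,24,-2)
river: ρ → (-2,24,7)
river: ρ → (7,18,-11)
river: ρ → (-11,4,14)
river: ρ → (14,24,-1)
river: ρ → (-1,24,14)
ρ-cycle length = 8 (tail of 1 descent step not counted)

8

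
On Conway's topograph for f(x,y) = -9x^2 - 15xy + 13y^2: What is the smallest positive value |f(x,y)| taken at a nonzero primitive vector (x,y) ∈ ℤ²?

descent: ρ → (13,15,-9)  [lands on river]
river: ρ → (-9,21,7)
river: ρ → (7,21,-9)
river: ρ → (-9,15,13)
river: ρ → (13,11,-11)
river: ρ → (-11,11,13)
closes: descent 1, river 6
min |a| on river = 7

7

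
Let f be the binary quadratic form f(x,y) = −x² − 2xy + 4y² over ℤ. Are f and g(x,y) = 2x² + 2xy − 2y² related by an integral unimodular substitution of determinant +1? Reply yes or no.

D₁ = 20, D₂ = 20
river cycle of f (length 2): (-1, 4, 1), (1, 4, -1)
river cycle of g (length 2): (-2, 2, 2), (2, 2, -2)
cycles differ ⇒ inequivalent

no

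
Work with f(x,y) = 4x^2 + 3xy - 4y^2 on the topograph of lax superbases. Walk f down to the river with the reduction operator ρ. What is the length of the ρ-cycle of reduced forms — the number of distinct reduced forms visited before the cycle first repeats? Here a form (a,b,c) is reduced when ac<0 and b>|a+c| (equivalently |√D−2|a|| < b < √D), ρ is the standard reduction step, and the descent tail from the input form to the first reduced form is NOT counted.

D = 73, ⌊√D⌋ = 8
river: ρ → (-4,5,3)
river: ρ → (3,7,-2)
river: ρ → (-2,5,6)
river: ρ → (6,7,-1)
river: ρ → (-1,7,6)
river: ρ → (6,5,-2)
river: ρ → (-2,7,3)
river: ρ → (3,5,-4)
river: ρ → (-4,3,4)
river: ρ → (4,5,-3)
river: ρ → (-3,7,2)
river: ρ → (2,5,-6)
river: ρ → (-6,7,1)
river: ρ → (1,7,-6)
river: ρ → (-6,5,2)
river: ρ → (2,7,-3)
river: ρ → (-3,5,4)
river: ρ → (4,3,-4)
ρ-cycle length = 18 (tail of 0 descent steps not counted)

18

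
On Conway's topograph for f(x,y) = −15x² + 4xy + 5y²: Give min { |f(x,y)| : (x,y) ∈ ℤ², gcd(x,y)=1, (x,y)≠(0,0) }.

descent: ρ → (5,16,-3)  [lands on river]
river: ρ → (-3,14,10)
river: ρ → (10,6,-7)
river: ρ → (-7,8,9)
river: ρ → (9,10,-6)
river: ρ → (-6,14,5)
closes: descent 1, river 6
min |a| on river = 3

3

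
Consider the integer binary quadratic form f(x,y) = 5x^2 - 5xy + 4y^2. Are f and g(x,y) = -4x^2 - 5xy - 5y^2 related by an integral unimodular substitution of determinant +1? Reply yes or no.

D₁ = -55, D₂ = -55
f: translate: b→5 (≡-5 mod 10), so (5,-5,4)→(5,5,4)
f: flip: (5,5,4)→(4,-5,5)
f: translate: b→3 (≡-5 mod 8), so (4,-5,5)→(4,3,4)
f: reduced (well bottom): (4,3,4) with a≤c, −a<b≤a
g is negative-definite; reduce −g:
−g: translate: b→-3 (≡5 mod 8), so (4,5,5)→(4,-3,4)
−g: flip: (4,-3,4)→(4,3,4)
−g: reduced (well bottom): (4,3,4) with a≤c, −a<b≤a
flip sign back: reduced form of g is (-4,-3,-4)
reduced forms (4, 3, 4) vs (-4, -3, -4) ⇒ inequivalent

no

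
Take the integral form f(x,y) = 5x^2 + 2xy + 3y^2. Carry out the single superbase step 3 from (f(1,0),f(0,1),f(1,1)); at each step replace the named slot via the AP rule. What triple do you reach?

start (5,3,10) = (f(1,0),f(0,1),f(1,1))
replace slot 3: 2·(5+3) − 10 = 6 → (5,3,6)

5,3,6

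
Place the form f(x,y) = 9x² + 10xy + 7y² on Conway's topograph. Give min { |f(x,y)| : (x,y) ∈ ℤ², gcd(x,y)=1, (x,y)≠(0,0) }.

translate: b→-8 (≡10 mod 18), so (9,10,7)→(9,-8,6)
flip: (9,-8,6)→(6,8,9)
translate: b→-4 (≡8 mod 12), so (6,8,9)→(6,-4,7)
reduced (well bottom): (6,-4,7) with a≤c, −a<b≤a
well minimum = a = 6

6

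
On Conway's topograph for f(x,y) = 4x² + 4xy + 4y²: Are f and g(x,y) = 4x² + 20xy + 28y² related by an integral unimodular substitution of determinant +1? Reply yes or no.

D₁ = -48, D₂ = -48
f: reduced (well bottom): (4,4,4) with a≤c, −a<b≤a
g: translate: b→4 (≡20 mod 8), so (4,20,28)→(4,4,4)
g: reduced (well bottom): (4,4,4) with a≤c, −a<b≤a
reduced forms (4, 4, 4) vs (4, 4, 4) ⇒ equivalent

yes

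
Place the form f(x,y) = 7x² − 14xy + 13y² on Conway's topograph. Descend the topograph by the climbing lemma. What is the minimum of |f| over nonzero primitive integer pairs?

translate: b→0 (≡-14 mod 14), so (7,-14,13)→(7,0,6)
flip: (7,0,6)→(6,0,7)
reduced (well bottom): (6,0,7) with a≤c, −a<b≤a
well minimum = a = 6

6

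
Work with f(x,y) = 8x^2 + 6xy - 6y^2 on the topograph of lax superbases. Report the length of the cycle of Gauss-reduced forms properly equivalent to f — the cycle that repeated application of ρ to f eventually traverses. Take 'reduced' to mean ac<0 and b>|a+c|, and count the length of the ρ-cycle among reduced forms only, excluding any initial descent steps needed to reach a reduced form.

D = 228, ⌊√D⌋ = 15
river: ρ → (-6,6,8)
river: ρ → (8,10,-4)
river: ρ → (-4,14,2)
river: ρ → (2,14,-4)
river: ρ → (-4,10,8)
river: ρ → (8,6,-6)
ρ-cycle length = 6 (tail of 0 descent steps not counted)

6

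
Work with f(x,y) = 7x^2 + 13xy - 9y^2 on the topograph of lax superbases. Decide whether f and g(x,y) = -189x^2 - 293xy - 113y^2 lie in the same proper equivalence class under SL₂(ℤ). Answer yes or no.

D₁ = 421, D₂ = 421
river cycle of f (length 26): (-9, 5, 11), (11, 17, -3), (-3, 19, 5), (5, 11, -15), (-15, 19, 1), (1, 19, -15), (-15, 11, 5), (5, 19, -3), (-3, 17, 11), (11, 5, -9), … (16 more)
river cycle of g (length 26): (-9, 5, 11), (11, 17, -3), (-3, 19, 5), (5, 11, -15), (-15, 19, 1), (1, 19, -15), (-15, 11, 5), (5, 19, -3), (-3, 17, 11), (11, 5, -9), … (16 more)
cycles coincide ⇒ equivalent

yes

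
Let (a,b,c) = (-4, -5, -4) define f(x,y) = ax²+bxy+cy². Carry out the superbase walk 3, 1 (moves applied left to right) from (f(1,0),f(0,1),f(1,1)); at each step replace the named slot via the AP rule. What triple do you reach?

start (-4,-4,-13) = (f(1,0),f(0,1),f(1,1))
replace slot 3: 2·((-4)+(-4)) − (-13) = -3 → (-4,-4,-3)
replace slot 1: 2·((-4)+(-3)) − (-4) = -10 → (-10,-4,-3)

-10,-4,-3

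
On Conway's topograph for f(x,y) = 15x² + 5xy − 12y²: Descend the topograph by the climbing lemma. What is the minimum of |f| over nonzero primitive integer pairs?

river: ρ → (-12,19,8)
river: ρ → (8,13,-18)
river: ρ → (-18,23,3)
river: ρ → (3,25,-10)
river: ρ → (-10,15,13)
river: ρ → (13,11,-12)
river: ρ → (-12,13,12)
river: ρ → (12,11,-13)
river: ρ → (-13,15,10)
river: ρ → (10,25,-3)
river: ρ → (-3,23,18)
river: ρ → (18,13,-8)
river: ρ → (-8,19,12)
river: ρ → (12,5,-15)
river: ρ → (-15,25,2)
river: ρ → (2,27,-2)
river: ρ → (-2,25,15)
river: ρ → (15,5,-12)
closes: descent 0, river 18
min |a| on river = 2

2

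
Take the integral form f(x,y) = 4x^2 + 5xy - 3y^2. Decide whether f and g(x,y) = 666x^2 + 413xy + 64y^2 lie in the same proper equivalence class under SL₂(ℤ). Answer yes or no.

D₁ = 73, D₂ = 73
river cycle of f (length 18): (-3, 7, 2), (2, 5, -6), (-6, 7, 1), (1, 7, -6), (-6, 5, 2), (2, 7, -3), (-3, 5, 4), (4, 3, -4), (-4, 5, 3), (3, 7, -2), … (8 more)
river cycle of g (length 18): (3, 5, -4), (-4, 3, 4), (4, 5, -3), (-3, 7, 2), (2, 5, -6), (-6, 7, 1), (1, 7, -6), (-6, 5, 2), (2, 7, -3), (-3, 5, 4), … (8 more)
cycles coincide ⇒ equivalent

yes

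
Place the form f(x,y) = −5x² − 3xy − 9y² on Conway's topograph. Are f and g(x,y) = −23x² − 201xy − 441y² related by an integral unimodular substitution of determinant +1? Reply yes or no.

D₁ = -171, D₂ = -171
f is negative-definite; reduce −f:
−f: reduced (well bottom): (5,3,9) with a≤c, −a<b≤a
flip sign back: reduced form of f is (-5,-3,-9)
g is negative-definite; reduce −g:
−g: translate: b→17 (≡201 mod 46), so (23,201,441)→(23,17,5)
−g: flip: (23,17,5)→(5,-17,23)
−g: translate: b→3 (≡-17 mod 10), so (5,-17,23)→(5,3,9)
−g: reduced (well bottom): (5,3,9) with a≤c, −a<b≤a
flip sign back: reduced form of g is (-5,-3,-9)
reduced forms (-5, -3, -9) vs (-5, -3, -9) ⇒ equivalent

yes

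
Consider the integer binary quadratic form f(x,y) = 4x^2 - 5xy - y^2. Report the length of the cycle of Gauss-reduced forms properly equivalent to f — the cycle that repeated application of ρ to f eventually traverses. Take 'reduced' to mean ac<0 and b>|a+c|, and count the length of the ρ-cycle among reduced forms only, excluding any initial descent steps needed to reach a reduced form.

D = 41, ⌊√D⌋ = 6
descent: ρ → (-1,5,4)  [lands on river]
river: ρ → (4,3,-2)
river: ρ → (-2,5,2)
river: ρ → (2,3,-4)
river: ρ → (-4,5,1)
river: ρ → (1,5,-4)
river: ρ → (-4,3,2)
river: ρ → (2,5,-2)
river: ρ → (-2,3,4)
river: ρ → (4,5,-1)
ρ-cycle length = 10 (tail of 1 descent step not counted)

10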